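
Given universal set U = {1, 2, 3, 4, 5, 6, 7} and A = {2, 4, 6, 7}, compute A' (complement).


Universal set U = {1, 2, 3, 4, 5, 6, 7}
Set A = {2, 4, 6, 7}
A' = U \ A = elements in U but not in A
Checking each element of U:
1 (not in A, include), 2 (in A, exclude), 3 (not in A, include), 4 (in A, exclude), 5 (not in A, include), 6 (in A, exclude), 7 (in A, exclude)
A' = {1, 3, 5}

{1, 3, 5}


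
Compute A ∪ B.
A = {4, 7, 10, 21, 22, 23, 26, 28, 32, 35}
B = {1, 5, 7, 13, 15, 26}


Set A = {4, 7, 10, 21, 22, 23, 26, 28, 32, 35}
Set B = {1, 5, 7, 13, 15, 26}
A ∪ B includes all elements in either set.
Elements from A: {4, 7, 10, 21, 22, 23, 26, 28, 32, 35}
Elements from B not already included: {1, 5, 13, 15}
A ∪ B = {1, 4, 5, 7, 10, 13, 15, 21, 22, 23, 26, 28, 32, 35}

{1, 4, 5, 7, 10, 13, 15, 21, 22, 23, 26, 28, 32, 35}


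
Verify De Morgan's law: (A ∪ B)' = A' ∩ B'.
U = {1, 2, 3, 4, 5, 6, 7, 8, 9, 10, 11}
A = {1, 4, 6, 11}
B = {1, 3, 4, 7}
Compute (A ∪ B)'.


U = {1, 2, 3, 4, 5, 6, 7, 8, 9, 10, 11}
A = {1, 4, 6, 11}, B = {1, 3, 4, 7}
A ∪ B = {1, 3, 4, 6, 7, 11}
(A ∪ B)' = U \ (A ∪ B) = {2, 5, 8, 9, 10}
Verification via A' ∩ B': A' = {2, 3, 5, 7, 8, 9, 10}, B' = {2, 5, 6, 8, 9, 10, 11}
A' ∩ B' = {2, 5, 8, 9, 10} ✓

{2, 5, 8, 9, 10}


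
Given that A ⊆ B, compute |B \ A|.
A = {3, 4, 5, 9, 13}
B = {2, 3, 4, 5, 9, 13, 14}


Set A = {3, 4, 5, 9, 13}, |A| = 5
Set B = {2, 3, 4, 5, 9, 13, 14}, |B| = 7
Since A ⊆ B: B \ A = {2, 14}
|B| - |A| = 7 - 5 = 2

2


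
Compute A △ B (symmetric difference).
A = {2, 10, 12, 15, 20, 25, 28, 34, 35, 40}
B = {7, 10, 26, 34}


Set A = {2, 10, 12, 15, 20, 25, 28, 34, 35, 40}
Set B = {7, 10, 26, 34}
A △ B = (A \ B) ∪ (B \ A)
Elements in A but not B: {2, 12, 15, 20, 25, 28, 35, 40}
Elements in B but not A: {7, 26}
A △ B = {2, 7, 12, 15, 20, 25, 26, 28, 35, 40}

{2, 7, 12, 15, 20, 25, 26, 28, 35, 40}


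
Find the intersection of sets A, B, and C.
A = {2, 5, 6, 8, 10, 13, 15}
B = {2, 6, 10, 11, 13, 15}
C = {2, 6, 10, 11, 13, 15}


Set A = {2, 5, 6, 8, 10, 13, 15}
Set B = {2, 6, 10, 11, 13, 15}
Set C = {2, 6, 10, 11, 13, 15}
First, A ∩ B = {2, 6, 10, 13, 15}
Then, (A ∩ B) ∩ C = {2, 6, 10, 13, 15}

{2, 6, 10, 13, 15}


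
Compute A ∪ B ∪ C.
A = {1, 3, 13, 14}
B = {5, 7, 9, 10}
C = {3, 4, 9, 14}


Set A = {1, 3, 13, 14}
Set B = {5, 7, 9, 10}
Set C = {3, 4, 9, 14}
First, A ∪ B = {1, 3, 5, 7, 9, 10, 13, 14}
Then, (A ∪ B) ∪ C = {1, 3, 4, 5, 7, 9, 10, 13, 14}

{1, 3, 4, 5, 7, 9, 10, 13, 14}


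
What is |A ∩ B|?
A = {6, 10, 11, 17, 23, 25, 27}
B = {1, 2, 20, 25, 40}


Set A = {6, 10, 11, 17, 23, 25, 27}
Set B = {1, 2, 20, 25, 40}
A ∩ B = {25}
|A ∩ B| = 1

1


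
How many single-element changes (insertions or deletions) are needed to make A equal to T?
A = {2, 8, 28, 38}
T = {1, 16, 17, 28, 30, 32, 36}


Set A = {2, 8, 28, 38}
Set T = {1, 16, 17, 28, 30, 32, 36}
Elements to remove from A (in A, not in T): {2, 8, 38} → 3 removals
Elements to add to A (in T, not in A): {1, 16, 17, 30, 32, 36} → 6 additions
Total edits = 3 + 6 = 9

9


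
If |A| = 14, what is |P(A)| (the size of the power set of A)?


The set has 14 elements.
The power set contains all possible subsets.
|P(A)| = 2^|A| = 2^14 = 16384

16384


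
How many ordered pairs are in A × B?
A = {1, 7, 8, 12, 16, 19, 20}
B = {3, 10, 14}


Set A = {1, 7, 8, 12, 16, 19, 20} has 7 elements.
Set B = {3, 10, 14} has 3 elements.
|A × B| = |A| × |B| = 7 × 3 = 21

21


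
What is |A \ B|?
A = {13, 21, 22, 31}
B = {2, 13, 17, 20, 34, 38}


Set A = {13, 21, 22, 31}
Set B = {2, 13, 17, 20, 34, 38}
A \ B = {21, 22, 31}
|A \ B| = 3

3


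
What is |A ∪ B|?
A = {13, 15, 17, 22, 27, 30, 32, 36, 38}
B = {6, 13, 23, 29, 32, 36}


Set A = {13, 15, 17, 22, 27, 30, 32, 36, 38}, |A| = 9
Set B = {6, 13, 23, 29, 32, 36}, |B| = 6
A ∩ B = {13, 32, 36}, |A ∩ B| = 3
|A ∪ B| = |A| + |B| - |A ∩ B| = 9 + 6 - 3 = 12

12


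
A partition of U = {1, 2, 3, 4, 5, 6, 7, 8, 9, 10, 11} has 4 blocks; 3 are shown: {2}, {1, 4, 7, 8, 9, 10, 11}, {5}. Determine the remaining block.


U = {1, 2, 3, 4, 5, 6, 7, 8, 9, 10, 11}
Shown blocks: {2}, {1, 4, 7, 8, 9, 10, 11}, {5}
A partition's blocks are pairwise disjoint and cover U, so the missing block = U \ (union of shown blocks).
Union of shown blocks: {1, 2, 4, 5, 7, 8, 9, 10, 11}
Missing block = U \ (union) = {3, 6}

{3, 6}


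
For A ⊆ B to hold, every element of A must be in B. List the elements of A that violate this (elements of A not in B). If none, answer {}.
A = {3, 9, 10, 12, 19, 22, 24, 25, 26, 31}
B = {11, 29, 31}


Set A = {3, 9, 10, 12, 19, 22, 24, 25, 26, 31}
Set B = {11, 29, 31}
Check each element of A against B:
3 ∉ B (include), 9 ∉ B (include), 10 ∉ B (include), 12 ∉ B (include), 19 ∉ B (include), 22 ∉ B (include), 24 ∉ B (include), 25 ∉ B (include), 26 ∉ B (include), 31 ∈ B
Elements of A not in B: {3, 9, 10, 12, 19, 22, 24, 25, 26}

{3, 9, 10, 12, 19, 22, 24, 25, 26}


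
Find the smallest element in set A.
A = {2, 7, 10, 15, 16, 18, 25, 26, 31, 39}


Set A = {2, 7, 10, 15, 16, 18, 25, 26, 31, 39}
Elements in ascending order: 2, 7, 10, 15, 16, 18, 25, 26, 31, 39
The smallest element is 2.

2


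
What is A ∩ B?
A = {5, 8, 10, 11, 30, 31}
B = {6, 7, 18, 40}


Set A = {5, 8, 10, 11, 30, 31}
Set B = {6, 7, 18, 40}
A ∩ B includes only elements in both sets.
Check each element of A against B:
5 ✗, 8 ✗, 10 ✗, 11 ✗, 30 ✗, 31 ✗
A ∩ B = {}

{}


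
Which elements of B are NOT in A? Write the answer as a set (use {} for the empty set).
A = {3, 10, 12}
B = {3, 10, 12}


Set A = {3, 10, 12}
Set B = {3, 10, 12}
Check each element of B against A:
3 ∈ A, 10 ∈ A, 12 ∈ A
Elements of B not in A: {}

{}


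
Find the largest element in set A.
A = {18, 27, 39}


Set A = {18, 27, 39}
Elements in ascending order: 18, 27, 39
The largest element is 39.

39


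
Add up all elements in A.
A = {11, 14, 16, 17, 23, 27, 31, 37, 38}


Set A = {11, 14, 16, 17, 23, 27, 31, 37, 38}
Sum = 11 + 14 + 16 + 17 + 23 + 27 + 31 + 37 + 38 = 214

214


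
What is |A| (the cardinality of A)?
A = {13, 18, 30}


Set A = {13, 18, 30}
Listing elements: 13, 18, 30
Counting: 3 elements
|A| = 3

3


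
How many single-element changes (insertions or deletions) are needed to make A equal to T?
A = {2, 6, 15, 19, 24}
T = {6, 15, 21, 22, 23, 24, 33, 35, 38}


Set A = {2, 6, 15, 19, 24}
Set T = {6, 15, 21, 22, 23, 24, 33, 35, 38}
Elements to remove from A (in A, not in T): {2, 19} → 2 removals
Elements to add to A (in T, not in A): {21, 22, 23, 33, 35, 38} → 6 additions
Total edits = 2 + 6 = 8

8


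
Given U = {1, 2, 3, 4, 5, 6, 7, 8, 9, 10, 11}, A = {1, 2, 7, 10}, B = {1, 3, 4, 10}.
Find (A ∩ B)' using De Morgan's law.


U = {1, 2, 3, 4, 5, 6, 7, 8, 9, 10, 11}
A = {1, 2, 7, 10}, B = {1, 3, 4, 10}
A ∩ B = {1, 10}
(A ∩ B)' = U \ (A ∩ B) = {2, 3, 4, 5, 6, 7, 8, 9, 11}
Verification via A' ∪ B': A' = {3, 4, 5, 6, 8, 9, 11}, B' = {2, 5, 6, 7, 8, 9, 11}
A' ∪ B' = {2, 3, 4, 5, 6, 7, 8, 9, 11} ✓

{2, 3, 4, 5, 6, 7, 8, 9, 11}


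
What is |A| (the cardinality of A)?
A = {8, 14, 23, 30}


Set A = {8, 14, 23, 30}
Listing elements: 8, 14, 23, 30
Counting: 4 elements
|A| = 4

4


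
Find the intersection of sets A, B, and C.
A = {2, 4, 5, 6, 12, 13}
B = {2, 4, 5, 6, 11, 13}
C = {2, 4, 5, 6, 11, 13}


Set A = {2, 4, 5, 6, 12, 13}
Set B = {2, 4, 5, 6, 11, 13}
Set C = {2, 4, 5, 6, 11, 13}
First, A ∩ B = {2, 4, 5, 6, 13}
Then, (A ∩ B) ∩ C = {2, 4, 5, 6, 13}

{2, 4, 5, 6, 13}


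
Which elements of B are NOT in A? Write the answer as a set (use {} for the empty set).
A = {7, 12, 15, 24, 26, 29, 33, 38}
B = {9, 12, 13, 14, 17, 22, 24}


Set A = {7, 12, 15, 24, 26, 29, 33, 38}
Set B = {9, 12, 13, 14, 17, 22, 24}
Check each element of B against A:
9 ∉ A (include), 12 ∈ A, 13 ∉ A (include), 14 ∉ A (include), 17 ∉ A (include), 22 ∉ A (include), 24 ∈ A
Elements of B not in A: {9, 13, 14, 17, 22}

{9, 13, 14, 17, 22}


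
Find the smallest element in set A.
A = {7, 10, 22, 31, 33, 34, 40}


Set A = {7, 10, 22, 31, 33, 34, 40}
Elements in ascending order: 7, 10, 22, 31, 33, 34, 40
The smallest element is 7.

7


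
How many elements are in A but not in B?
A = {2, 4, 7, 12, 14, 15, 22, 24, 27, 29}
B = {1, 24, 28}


Set A = {2, 4, 7, 12, 14, 15, 22, 24, 27, 29}
Set B = {1, 24, 28}
A \ B = {2, 4, 7, 12, 14, 15, 22, 27, 29}
|A \ B| = 9

9


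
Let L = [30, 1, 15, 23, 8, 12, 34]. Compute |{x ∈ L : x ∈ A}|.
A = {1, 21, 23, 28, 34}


Set A = {1, 21, 23, 28, 34}
Candidates: [30, 1, 15, 23, 8, 12, 34]
Check each candidate:
30 ∉ A, 1 ∈ A, 15 ∉ A, 23 ∈ A, 8 ∉ A, 12 ∉ A, 34 ∈ A
Count of candidates in A: 3

3


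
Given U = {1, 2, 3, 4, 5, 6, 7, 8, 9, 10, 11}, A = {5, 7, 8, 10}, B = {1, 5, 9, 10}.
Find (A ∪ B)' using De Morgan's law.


U = {1, 2, 3, 4, 5, 6, 7, 8, 9, 10, 11}
A = {5, 7, 8, 10}, B = {1, 5, 9, 10}
A ∪ B = {1, 5, 7, 8, 9, 10}
(A ∪ B)' = U \ (A ∪ B) = {2, 3, 4, 6, 11}
Verification via A' ∩ B': A' = {1, 2, 3, 4, 6, 9, 11}, B' = {2, 3, 4, 6, 7, 8, 11}
A' ∩ B' = {2, 3, 4, 6, 11} ✓

{2, 3, 4, 6, 11}


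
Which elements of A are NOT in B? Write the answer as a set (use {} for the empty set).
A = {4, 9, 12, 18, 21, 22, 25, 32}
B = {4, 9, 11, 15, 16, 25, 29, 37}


Set A = {4, 9, 12, 18, 21, 22, 25, 32}
Set B = {4, 9, 11, 15, 16, 25, 29, 37}
Check each element of A against B:
4 ∈ B, 9 ∈ B, 12 ∉ B (include), 18 ∉ B (include), 21 ∉ B (include), 22 ∉ B (include), 25 ∈ B, 32 ∉ B (include)
Elements of A not in B: {12, 18, 21, 22, 32}

{12, 18, 21, 22, 32}


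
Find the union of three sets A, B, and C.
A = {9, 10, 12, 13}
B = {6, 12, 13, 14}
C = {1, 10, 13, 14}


Set A = {9, 10, 12, 13}
Set B = {6, 12, 13, 14}
Set C = {1, 10, 13, 14}
First, A ∪ B = {6, 9, 10, 12, 13, 14}
Then, (A ∪ B) ∪ C = {1, 6, 9, 10, 12, 13, 14}

{1, 6, 9, 10, 12, 13, 14}


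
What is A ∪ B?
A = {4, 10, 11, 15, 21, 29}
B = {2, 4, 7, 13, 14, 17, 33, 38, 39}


Set A = {4, 10, 11, 15, 21, 29}
Set B = {2, 4, 7, 13, 14, 17, 33, 38, 39}
A ∪ B includes all elements in either set.
Elements from A: {4, 10, 11, 15, 21, 29}
Elements from B not already included: {2, 7, 13, 14, 17, 33, 38, 39}
A ∪ B = {2, 4, 7, 10, 11, 13, 14, 15, 17, 21, 29, 33, 38, 39}

{2, 4, 7, 10, 11, 13, 14, 15, 17, 21, 29, 33, 38, 39}


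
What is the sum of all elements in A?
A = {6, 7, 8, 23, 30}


Set A = {6, 7, 8, 23, 30}
Sum = 6 + 7 + 8 + 23 + 30 = 74

74


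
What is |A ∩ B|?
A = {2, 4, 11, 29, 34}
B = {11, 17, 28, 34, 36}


Set A = {2, 4, 11, 29, 34}
Set B = {11, 17, 28, 34, 36}
A ∩ B = {11, 34}
|A ∩ B| = 2

2


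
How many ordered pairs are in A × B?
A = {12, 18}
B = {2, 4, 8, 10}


Set A = {12, 18} has 2 elements.
Set B = {2, 4, 8, 10} has 4 elements.
|A × B| = |A| × |B| = 2 × 4 = 8

8


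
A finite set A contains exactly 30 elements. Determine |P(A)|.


The set has 30 elements.
The power set contains all possible subsets.
|P(A)| = 2^|A| = 2^30 = 1073741824

1073741824


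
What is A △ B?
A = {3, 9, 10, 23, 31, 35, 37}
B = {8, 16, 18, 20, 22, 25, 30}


Set A = {3, 9, 10, 23, 31, 35, 37}
Set B = {8, 16, 18, 20, 22, 25, 30}
A △ B = (A \ B) ∪ (B \ A)
Elements in A but not B: {3, 9, 10, 23, 31, 35, 37}
Elements in B but not A: {8, 16, 18, 20, 22, 25, 30}
A △ B = {3, 8, 9, 10, 16, 18, 20, 22, 23, 25, 30, 31, 35, 37}

{3, 8, 9, 10, 16, 18, 20, 22, 23, 25, 30, 31, 35, 37}


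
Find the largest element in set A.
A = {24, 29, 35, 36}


Set A = {24, 29, 35, 36}
Elements in ascending order: 24, 29, 35, 36
The largest element is 36.

36


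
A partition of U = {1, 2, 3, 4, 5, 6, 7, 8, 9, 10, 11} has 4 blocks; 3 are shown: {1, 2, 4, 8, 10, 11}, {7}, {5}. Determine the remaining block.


U = {1, 2, 3, 4, 5, 6, 7, 8, 9, 10, 11}
Shown blocks: {1, 2, 4, 8, 10, 11}, {7}, {5}
A partition's blocks are pairwise disjoint and cover U, so the missing block = U \ (union of shown blocks).
Union of shown blocks: {1, 2, 4, 5, 7, 8, 10, 11}
Missing block = U \ (union) = {3, 6, 9}

{3, 6, 9}


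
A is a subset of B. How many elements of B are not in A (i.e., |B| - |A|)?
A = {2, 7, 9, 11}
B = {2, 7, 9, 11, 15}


Set A = {2, 7, 9, 11}, |A| = 4
Set B = {2, 7, 9, 11, 15}, |B| = 5
Since A ⊆ B: B \ A = {15}
|B| - |A| = 5 - 4 = 1

1


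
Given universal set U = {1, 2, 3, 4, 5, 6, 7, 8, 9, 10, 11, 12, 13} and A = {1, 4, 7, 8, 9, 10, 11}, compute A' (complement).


Universal set U = {1, 2, 3, 4, 5, 6, 7, 8, 9, 10, 11, 12, 13}
Set A = {1, 4, 7, 8, 9, 10, 11}
A' = U \ A = elements in U but not in A
Checking each element of U:
1 (in A, exclude), 2 (not in A, include), 3 (not in A, include), 4 (in A, exclude), 5 (not in A, include), 6 (not in A, include), 7 (in A, exclude), 8 (in A, exclude), 9 (in A, exclude), 10 (in A, exclude), 11 (in A, exclude), 12 (not in A, include), 13 (not in A, include)
A' = {2, 3, 5, 6, 12, 13}

{2, 3, 5, 6, 12, 13}


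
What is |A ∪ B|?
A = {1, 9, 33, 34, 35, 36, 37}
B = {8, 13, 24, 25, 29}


Set A = {1, 9, 33, 34, 35, 36, 37}, |A| = 7
Set B = {8, 13, 24, 25, 29}, |B| = 5
A ∩ B = {}, |A ∩ B| = 0
|A ∪ B| = |A| + |B| - |A ∩ B| = 7 + 5 - 0 = 12

12


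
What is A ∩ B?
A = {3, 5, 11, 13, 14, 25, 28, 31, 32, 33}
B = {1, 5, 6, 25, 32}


Set A = {3, 5, 11, 13, 14, 25, 28, 31, 32, 33}
Set B = {1, 5, 6, 25, 32}
A ∩ B includes only elements in both sets.
Check each element of A against B:
3 ✗, 5 ✓, 11 ✗, 13 ✗, 14 ✗, 25 ✓, 28 ✗, 31 ✗, 32 ✓, 33 ✗
A ∩ B = {5, 25, 32}

{5, 25, 32}


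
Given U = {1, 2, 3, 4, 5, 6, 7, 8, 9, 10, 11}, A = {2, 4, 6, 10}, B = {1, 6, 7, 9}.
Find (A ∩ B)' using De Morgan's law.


U = {1, 2, 3, 4, 5, 6, 7, 8, 9, 10, 11}
A = {2, 4, 6, 10}, B = {1, 6, 7, 9}
A ∩ B = {6}
(A ∩ B)' = U \ (A ∩ B) = {1, 2, 3, 4, 5, 7, 8, 9, 10, 11}
Verification via A' ∪ B': A' = {1, 3, 5, 7, 8, 9, 11}, B' = {2, 3, 4, 5, 8, 10, 11}
A' ∪ B' = {1, 2, 3, 4, 5, 7, 8, 9, 10, 11} ✓

{1, 2, 3, 4, 5, 7, 8, 9, 10, 11}


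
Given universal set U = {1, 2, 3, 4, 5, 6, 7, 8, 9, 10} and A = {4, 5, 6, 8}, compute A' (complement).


Universal set U = {1, 2, 3, 4, 5, 6, 7, 8, 9, 10}
Set A = {4, 5, 6, 8}
A' = U \ A = elements in U but not in A
Checking each element of U:
1 (not in A, include), 2 (not in A, include), 3 (not in A, include), 4 (in A, exclude), 5 (in A, exclude), 6 (in A, exclude), 7 (not in A, include), 8 (in A, exclude), 9 (not in A, include), 10 (not in A, include)
A' = {1, 2, 3, 7, 9, 10}

{1, 2, 3, 7, 9, 10}


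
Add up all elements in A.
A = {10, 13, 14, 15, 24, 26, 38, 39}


Set A = {10, 13, 14, 15, 24, 26, 38, 39}
Sum = 10 + 13 + 14 + 15 + 24 + 26 + 38 + 39 = 179

179


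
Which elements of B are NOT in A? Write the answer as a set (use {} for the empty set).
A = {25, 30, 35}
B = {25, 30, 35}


Set A = {25, 30, 35}
Set B = {25, 30, 35}
Check each element of B against A:
25 ∈ A, 30 ∈ A, 35 ∈ A
Elements of B not in A: {}

{}


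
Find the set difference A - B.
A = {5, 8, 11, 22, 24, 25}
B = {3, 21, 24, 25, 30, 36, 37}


Set A = {5, 8, 11, 22, 24, 25}
Set B = {3, 21, 24, 25, 30, 36, 37}
A \ B includes elements in A that are not in B.
Check each element of A:
5 (not in B, keep), 8 (not in B, keep), 11 (not in B, keep), 22 (not in B, keep), 24 (in B, remove), 25 (in B, remove)
A \ B = {5, 8, 11, 22}

{5, 8, 11, 22}


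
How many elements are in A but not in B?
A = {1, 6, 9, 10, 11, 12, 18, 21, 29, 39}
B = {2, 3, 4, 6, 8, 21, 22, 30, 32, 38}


Set A = {1, 6, 9, 10, 11, 12, 18, 21, 29, 39}
Set B = {2, 3, 4, 6, 8, 21, 22, 30, 32, 38}
A \ B = {1, 9, 10, 11, 12, 18, 29, 39}
|A \ B| = 8

8


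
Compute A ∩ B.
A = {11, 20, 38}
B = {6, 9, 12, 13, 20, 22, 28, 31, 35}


Set A = {11, 20, 38}
Set B = {6, 9, 12, 13, 20, 22, 28, 31, 35}
A ∩ B includes only elements in both sets.
Check each element of A against B:
11 ✗, 20 ✓, 38 ✗
A ∩ B = {20}

{20}


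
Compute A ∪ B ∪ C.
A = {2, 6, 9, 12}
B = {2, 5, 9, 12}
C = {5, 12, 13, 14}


Set A = {2, 6, 9, 12}
Set B = {2, 5, 9, 12}
Set C = {5, 12, 13, 14}
First, A ∪ B = {2, 5, 6, 9, 12}
Then, (A ∪ B) ∪ C = {2, 5, 6, 9, 12, 13, 14}

{2, 5, 6, 9, 12, 13, 14}


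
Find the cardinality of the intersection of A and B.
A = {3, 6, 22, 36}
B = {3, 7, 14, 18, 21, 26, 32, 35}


Set A = {3, 6, 22, 36}
Set B = {3, 7, 14, 18, 21, 26, 32, 35}
A ∩ B = {3}
|A ∩ B| = 1

1


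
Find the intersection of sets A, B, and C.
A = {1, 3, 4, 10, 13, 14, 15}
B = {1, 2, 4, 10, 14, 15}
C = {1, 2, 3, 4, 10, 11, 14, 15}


Set A = {1, 3, 4, 10, 13, 14, 15}
Set B = {1, 2, 4, 10, 14, 15}
Set C = {1, 2, 3, 4, 10, 11, 14, 15}
First, A ∩ B = {1, 4, 10, 14, 15}
Then, (A ∩ B) ∩ C = {1, 4, 10, 14, 15}

{1, 4, 10, 14, 15}


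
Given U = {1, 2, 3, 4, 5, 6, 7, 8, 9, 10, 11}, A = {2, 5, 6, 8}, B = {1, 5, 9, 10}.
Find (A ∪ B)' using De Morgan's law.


U = {1, 2, 3, 4, 5, 6, 7, 8, 9, 10, 11}
A = {2, 5, 6, 8}, B = {1, 5, 9, 10}
A ∪ B = {1, 2, 5, 6, 8, 9, 10}
(A ∪ B)' = U \ (A ∪ B) = {3, 4, 7, 11}
Verification via A' ∩ B': A' = {1, 3, 4, 7, 9, 10, 11}, B' = {2, 3, 4, 6, 7, 8, 11}
A' ∩ B' = {3, 4, 7, 11} ✓

{3, 4, 7, 11}


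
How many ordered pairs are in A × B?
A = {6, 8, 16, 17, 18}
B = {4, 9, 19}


Set A = {6, 8, 16, 17, 18} has 5 elements.
Set B = {4, 9, 19} has 3 elements.
|A × B| = |A| × |B| = 5 × 3 = 15

15


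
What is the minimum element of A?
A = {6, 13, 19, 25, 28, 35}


Set A = {6, 13, 19, 25, 28, 35}
Elements in ascending order: 6, 13, 19, 25, 28, 35
The smallest element is 6.

6


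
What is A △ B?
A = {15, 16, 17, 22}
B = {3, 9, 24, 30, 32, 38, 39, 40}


Set A = {15, 16, 17, 22}
Set B = {3, 9, 24, 30, 32, 38, 39, 40}
A △ B = (A \ B) ∪ (B \ A)
Elements in A but not B: {15, 16, 17, 22}
Elements in B but not A: {3, 9, 24, 30, 32, 38, 39, 40}
A △ B = {3, 9, 15, 16, 17, 22, 24, 30, 32, 38, 39, 40}

{3, 9, 15, 16, 17, 22, 24, 30, 32, 38, 39, 40}


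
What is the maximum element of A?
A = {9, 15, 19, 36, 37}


Set A = {9, 15, 19, 36, 37}
Elements in ascending order: 9, 15, 19, 36, 37
The largest element is 37.

37


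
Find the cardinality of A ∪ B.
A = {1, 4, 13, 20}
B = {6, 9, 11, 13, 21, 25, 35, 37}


Set A = {1, 4, 13, 20}, |A| = 4
Set B = {6, 9, 11, 13, 21, 25, 35, 37}, |B| = 8
A ∩ B = {13}, |A ∩ B| = 1
|A ∪ B| = |A| + |B| - |A ∩ B| = 4 + 8 - 1 = 11

11


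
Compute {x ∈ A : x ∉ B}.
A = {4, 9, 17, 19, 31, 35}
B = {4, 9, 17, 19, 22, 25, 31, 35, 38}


Set A = {4, 9, 17, 19, 31, 35}
Set B = {4, 9, 17, 19, 22, 25, 31, 35, 38}
Check each element of A against B:
4 ∈ B, 9 ∈ B, 17 ∈ B, 19 ∈ B, 31 ∈ B, 35 ∈ B
Elements of A not in B: {}

{}


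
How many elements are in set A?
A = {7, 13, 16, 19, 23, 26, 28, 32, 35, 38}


Set A = {7, 13, 16, 19, 23, 26, 28, 32, 35, 38}
Listing elements: 7, 13, 16, 19, 23, 26, 28, 32, 35, 38
Counting: 10 elements
|A| = 10

10


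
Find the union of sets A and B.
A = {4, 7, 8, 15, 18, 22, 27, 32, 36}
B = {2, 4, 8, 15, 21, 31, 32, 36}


Set A = {4, 7, 8, 15, 18, 22, 27, 32, 36}
Set B = {2, 4, 8, 15, 21, 31, 32, 36}
A ∪ B includes all elements in either set.
Elements from A: {4, 7, 8, 15, 18, 22, 27, 32, 36}
Elements from B not already included: {2, 21, 31}
A ∪ B = {2, 4, 7, 8, 15, 18, 21, 22, 27, 31, 32, 36}

{2, 4, 7, 8, 15, 18, 21, 22, 27, 31, 32, 36}


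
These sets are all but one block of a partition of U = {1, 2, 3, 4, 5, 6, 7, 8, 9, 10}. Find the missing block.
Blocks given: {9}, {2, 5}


U = {1, 2, 3, 4, 5, 6, 7, 8, 9, 10}
Shown blocks: {9}, {2, 5}
A partition's blocks are pairwise disjoint and cover U, so the missing block = U \ (union of shown blocks).
Union of shown blocks: {2, 5, 9}
Missing block = U \ (union) = {1, 3, 4, 6, 7, 8, 10}

{1, 3, 4, 6, 7, 8, 10}


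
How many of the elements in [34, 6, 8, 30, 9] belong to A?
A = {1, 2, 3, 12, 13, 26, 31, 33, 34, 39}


Set A = {1, 2, 3, 12, 13, 26, 31, 33, 34, 39}
Candidates: [34, 6, 8, 30, 9]
Check each candidate:
34 ∈ A, 6 ∉ A, 8 ∉ A, 30 ∉ A, 9 ∉ A
Count of candidates in A: 1

1


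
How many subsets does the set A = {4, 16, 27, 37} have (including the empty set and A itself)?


Set A = {4, 16, 27, 37}
|A| = 4
The power set P(A) contains all subsets of A.
|P(A)| = 2^|A| = 2^4 = 16

16


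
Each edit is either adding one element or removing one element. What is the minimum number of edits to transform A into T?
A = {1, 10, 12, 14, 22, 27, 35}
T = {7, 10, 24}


Set A = {1, 10, 12, 14, 22, 27, 35}
Set T = {7, 10, 24}
Elements to remove from A (in A, not in T): {1, 12, 14, 22, 27, 35} → 6 removals
Elements to add to A (in T, not in A): {7, 24} → 2 additions
Total edits = 6 + 2 = 8

8


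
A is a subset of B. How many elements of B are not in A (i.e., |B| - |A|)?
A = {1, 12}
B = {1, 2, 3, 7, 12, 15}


Set A = {1, 12}, |A| = 2
Set B = {1, 2, 3, 7, 12, 15}, |B| = 6
Since A ⊆ B: B \ A = {2, 3, 7, 15}
|B| - |A| = 6 - 2 = 4

4


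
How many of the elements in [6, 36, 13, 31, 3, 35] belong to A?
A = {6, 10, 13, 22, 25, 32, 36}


Set A = {6, 10, 13, 22, 25, 32, 36}
Candidates: [6, 36, 13, 31, 3, 35]
Check each candidate:
6 ∈ A, 36 ∈ A, 13 ∈ A, 31 ∉ A, 3 ∉ A, 35 ∉ A
Count of candidates in A: 3

3


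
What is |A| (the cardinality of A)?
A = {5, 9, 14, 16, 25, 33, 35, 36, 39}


Set A = {5, 9, 14, 16, 25, 33, 35, 36, 39}
Listing elements: 5, 9, 14, 16, 25, 33, 35, 36, 39
Counting: 9 elements
|A| = 9

9


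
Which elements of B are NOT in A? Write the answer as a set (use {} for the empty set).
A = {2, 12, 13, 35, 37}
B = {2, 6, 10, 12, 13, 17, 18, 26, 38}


Set A = {2, 12, 13, 35, 37}
Set B = {2, 6, 10, 12, 13, 17, 18, 26, 38}
Check each element of B against A:
2 ∈ A, 6 ∉ A (include), 10 ∉ A (include), 12 ∈ A, 13 ∈ A, 17 ∉ A (include), 18 ∉ A (include), 26 ∉ A (include), 38 ∉ A (include)
Elements of B not in A: {6, 10, 17, 18, 26, 38}

{6, 10, 17, 18, 26, 38}


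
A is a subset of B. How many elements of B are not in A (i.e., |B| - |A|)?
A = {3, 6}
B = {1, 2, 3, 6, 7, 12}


Set A = {3, 6}, |A| = 2
Set B = {1, 2, 3, 6, 7, 12}, |B| = 6
Since A ⊆ B: B \ A = {1, 2, 7, 12}
|B| - |A| = 6 - 2 = 4

4


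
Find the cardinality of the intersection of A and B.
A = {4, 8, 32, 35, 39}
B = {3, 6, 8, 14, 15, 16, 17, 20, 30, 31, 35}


Set A = {4, 8, 32, 35, 39}
Set B = {3, 6, 8, 14, 15, 16, 17, 20, 30, 31, 35}
A ∩ B = {8, 35}
|A ∩ B| = 2

2


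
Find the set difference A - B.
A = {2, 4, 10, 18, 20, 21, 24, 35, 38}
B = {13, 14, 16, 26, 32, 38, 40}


Set A = {2, 4, 10, 18, 20, 21, 24, 35, 38}
Set B = {13, 14, 16, 26, 32, 38, 40}
A \ B includes elements in A that are not in B.
Check each element of A:
2 (not in B, keep), 4 (not in B, keep), 10 (not in B, keep), 18 (not in B, keep), 20 (not in B, keep), 21 (not in B, keep), 24 (not in B, keep), 35 (not in B, keep), 38 (in B, remove)
A \ B = {2, 4, 10, 18, 20, 21, 24, 35}

{2, 4, 10, 18, 20, 21, 24, 35}


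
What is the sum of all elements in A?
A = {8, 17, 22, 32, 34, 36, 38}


Set A = {8, 17, 22, 32, 34, 36, 38}
Sum = 8 + 17 + 22 + 32 + 34 + 36 + 38 = 187

187


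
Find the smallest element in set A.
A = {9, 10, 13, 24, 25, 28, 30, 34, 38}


Set A = {9, 10, 13, 24, 25, 28, 30, 34, 38}
Elements in ascending order: 9, 10, 13, 24, 25, 28, 30, 34, 38
The smallest element is 9.

9


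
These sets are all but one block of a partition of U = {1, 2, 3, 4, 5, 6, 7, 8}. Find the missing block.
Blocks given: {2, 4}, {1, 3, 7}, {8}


U = {1, 2, 3, 4, 5, 6, 7, 8}
Shown blocks: {2, 4}, {1, 3, 7}, {8}
A partition's blocks are pairwise disjoint and cover U, so the missing block = U \ (union of shown blocks).
Union of shown blocks: {1, 2, 3, 4, 7, 8}
Missing block = U \ (union) = {5, 6}

{5, 6}


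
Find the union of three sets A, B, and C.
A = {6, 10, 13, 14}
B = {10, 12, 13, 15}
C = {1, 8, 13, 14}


Set A = {6, 10, 13, 14}
Set B = {10, 12, 13, 15}
Set C = {1, 8, 13, 14}
First, A ∪ B = {6, 10, 12, 13, 14, 15}
Then, (A ∪ B) ∪ C = {1, 6, 8, 10, 12, 13, 14, 15}

{1, 6, 8, 10, 12, 13, 14, 15}


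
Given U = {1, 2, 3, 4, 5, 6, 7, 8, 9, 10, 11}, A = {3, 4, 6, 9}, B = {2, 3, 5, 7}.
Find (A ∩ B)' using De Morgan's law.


U = {1, 2, 3, 4, 5, 6, 7, 8, 9, 10, 11}
A = {3, 4, 6, 9}, B = {2, 3, 5, 7}
A ∩ B = {3}
(A ∩ B)' = U \ (A ∩ B) = {1, 2, 4, 5, 6, 7, 8, 9, 10, 11}
Verification via A' ∪ B': A' = {1, 2, 5, 7, 8, 10, 11}, B' = {1, 4, 6, 8, 9, 10, 11}
A' ∪ B' = {1, 2, 4, 5, 6, 7, 8, 9, 10, 11} ✓

{1, 2, 4, 5, 6, 7, 8, 9, 10, 11}


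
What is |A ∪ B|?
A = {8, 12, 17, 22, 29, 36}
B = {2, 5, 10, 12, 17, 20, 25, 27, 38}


Set A = {8, 12, 17, 22, 29, 36}, |A| = 6
Set B = {2, 5, 10, 12, 17, 20, 25, 27, 38}, |B| = 9
A ∩ B = {12, 17}, |A ∩ B| = 2
|A ∪ B| = |A| + |B| - |A ∩ B| = 6 + 9 - 2 = 13

13


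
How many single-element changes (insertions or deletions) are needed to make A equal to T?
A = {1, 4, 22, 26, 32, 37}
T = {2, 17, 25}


Set A = {1, 4, 22, 26, 32, 37}
Set T = {2, 17, 25}
Elements to remove from A (in A, not in T): {1, 4, 22, 26, 32, 37} → 6 removals
Elements to add to A (in T, not in A): {2, 17, 25} → 3 additions
Total edits = 6 + 3 = 9

9


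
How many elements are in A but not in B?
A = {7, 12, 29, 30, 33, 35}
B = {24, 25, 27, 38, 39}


Set A = {7, 12, 29, 30, 33, 35}
Set B = {24, 25, 27, 38, 39}
A \ B = {7, 12, 29, 30, 33, 35}
|A \ B| = 6

6


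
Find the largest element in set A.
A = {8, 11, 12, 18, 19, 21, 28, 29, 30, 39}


Set A = {8, 11, 12, 18, 19, 21, 28, 29, 30, 39}
Elements in ascending order: 8, 11, 12, 18, 19, 21, 28, 29, 30, 39
The largest element is 39.

39


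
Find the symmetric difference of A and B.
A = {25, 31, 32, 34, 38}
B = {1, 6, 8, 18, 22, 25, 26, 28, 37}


Set A = {25, 31, 32, 34, 38}
Set B = {1, 6, 8, 18, 22, 25, 26, 28, 37}
A △ B = (A \ B) ∪ (B \ A)
Elements in A but not B: {31, 32, 34, 38}
Elements in B but not A: {1, 6, 8, 18, 22, 26, 28, 37}
A △ B = {1, 6, 8, 18, 22, 26, 28, 31, 32, 34, 37, 38}

{1, 6, 8, 18, 22, 26, 28, 31, 32, 34, 37, 38}


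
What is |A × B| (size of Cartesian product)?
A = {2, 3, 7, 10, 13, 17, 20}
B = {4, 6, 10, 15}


Set A = {2, 3, 7, 10, 13, 17, 20} has 7 elements.
Set B = {4, 6, 10, 15} has 4 elements.
|A × B| = |A| × |B| = 7 × 4 = 28

28


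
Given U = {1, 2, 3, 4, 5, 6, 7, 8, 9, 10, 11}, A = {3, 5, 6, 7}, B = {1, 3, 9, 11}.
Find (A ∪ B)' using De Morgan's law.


U = {1, 2, 3, 4, 5, 6, 7, 8, 9, 10, 11}
A = {3, 5, 6, 7}, B = {1, 3, 9, 11}
A ∪ B = {1, 3, 5, 6, 7, 9, 11}
(A ∪ B)' = U \ (A ∪ B) = {2, 4, 8, 10}
Verification via A' ∩ B': A' = {1, 2, 4, 8, 9, 10, 11}, B' = {2, 4, 5, 6, 7, 8, 10}
A' ∩ B' = {2, 4, 8, 10} ✓

{2, 4, 8, 10}


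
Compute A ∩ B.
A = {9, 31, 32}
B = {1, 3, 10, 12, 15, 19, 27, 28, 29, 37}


Set A = {9, 31, 32}
Set B = {1, 3, 10, 12, 15, 19, 27, 28, 29, 37}
A ∩ B includes only elements in both sets.
Check each element of A against B:
9 ✗, 31 ✗, 32 ✗
A ∩ B = {}

{}


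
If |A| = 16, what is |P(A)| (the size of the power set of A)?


The set has 16 elements.
The power set contains all possible subsets.
|P(A)| = 2^|A| = 2^16 = 65536

65536


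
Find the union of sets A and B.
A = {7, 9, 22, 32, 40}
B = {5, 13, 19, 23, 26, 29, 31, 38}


Set A = {7, 9, 22, 32, 40}
Set B = {5, 13, 19, 23, 26, 29, 31, 38}
A ∪ B includes all elements in either set.
Elements from A: {7, 9, 22, 32, 40}
Elements from B not already included: {5, 13, 19, 23, 26, 29, 31, 38}
A ∪ B = {5, 7, 9, 13, 19, 22, 23, 26, 29, 31, 32, 38, 40}

{5, 7, 9, 13, 19, 22, 23, 26, 29, 31, 32, 38, 40}


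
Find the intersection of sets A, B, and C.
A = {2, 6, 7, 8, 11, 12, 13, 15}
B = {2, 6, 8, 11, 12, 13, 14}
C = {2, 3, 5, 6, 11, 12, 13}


Set A = {2, 6, 7, 8, 11, 12, 13, 15}
Set B = {2, 6, 8, 11, 12, 13, 14}
Set C = {2, 3, 5, 6, 11, 12, 13}
First, A ∩ B = {2, 6, 8, 11, 12, 13}
Then, (A ∩ B) ∩ C = {2, 6, 11, 12, 13}

{2, 6, 11, 12, 13}


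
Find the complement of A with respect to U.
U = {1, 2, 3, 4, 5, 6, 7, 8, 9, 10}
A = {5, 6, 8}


Universal set U = {1, 2, 3, 4, 5, 6, 7, 8, 9, 10}
Set A = {5, 6, 8}
A' = U \ A = elements in U but not in A
Checking each element of U:
1 (not in A, include), 2 (not in A, include), 3 (not in A, include), 4 (not in A, include), 5 (in A, exclude), 6 (in A, exclude), 7 (not in A, include), 8 (in A, exclude), 9 (not in A, include), 10 (not in A, include)
A' = {1, 2, 3, 4, 7, 9, 10}

{1, 2, 3, 4, 7, 9, 10}


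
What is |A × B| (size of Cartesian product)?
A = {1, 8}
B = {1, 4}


Set A = {1, 8} has 2 elements.
Set B = {1, 4} has 2 elements.
|A × B| = |A| × |B| = 2 × 2 = 4

4


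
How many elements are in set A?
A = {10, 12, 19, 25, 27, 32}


Set A = {10, 12, 19, 25, 27, 32}
Listing elements: 10, 12, 19, 25, 27, 32
Counting: 6 elements
|A| = 6

6


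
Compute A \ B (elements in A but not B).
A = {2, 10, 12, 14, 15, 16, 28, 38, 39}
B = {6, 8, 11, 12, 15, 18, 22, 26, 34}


Set A = {2, 10, 12, 14, 15, 16, 28, 38, 39}
Set B = {6, 8, 11, 12, 15, 18, 22, 26, 34}
A \ B includes elements in A that are not in B.
Check each element of A:
2 (not in B, keep), 10 (not in B, keep), 12 (in B, remove), 14 (not in B, keep), 15 (in B, remove), 16 (not in B, keep), 28 (not in B, keep), 38 (not in B, keep), 39 (not in B, keep)
A \ B = {2, 10, 14, 16, 28, 38, 39}

{2, 10, 14, 16, 28, 38, 39}


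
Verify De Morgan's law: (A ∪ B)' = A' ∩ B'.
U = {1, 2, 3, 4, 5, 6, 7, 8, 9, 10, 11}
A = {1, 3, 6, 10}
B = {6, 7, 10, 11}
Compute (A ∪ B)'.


U = {1, 2, 3, 4, 5, 6, 7, 8, 9, 10, 11}
A = {1, 3, 6, 10}, B = {6, 7, 10, 11}
A ∪ B = {1, 3, 6, 7, 10, 11}
(A ∪ B)' = U \ (A ∪ B) = {2, 4, 5, 8, 9}
Verification via A' ∩ B': A' = {2, 4, 5, 7, 8, 9, 11}, B' = {1, 2, 3, 4, 5, 8, 9}
A' ∩ B' = {2, 4, 5, 8, 9} ✓

{2, 4, 5, 8, 9}


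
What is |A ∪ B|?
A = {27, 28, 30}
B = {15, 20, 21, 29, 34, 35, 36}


Set A = {27, 28, 30}, |A| = 3
Set B = {15, 20, 21, 29, 34, 35, 36}, |B| = 7
A ∩ B = {}, |A ∩ B| = 0
|A ∪ B| = |A| + |B| - |A ∩ B| = 3 + 7 - 0 = 10

10


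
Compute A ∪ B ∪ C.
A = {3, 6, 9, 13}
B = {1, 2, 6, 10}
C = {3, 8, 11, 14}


Set A = {3, 6, 9, 13}
Set B = {1, 2, 6, 10}
Set C = {3, 8, 11, 14}
First, A ∪ B = {1, 2, 3, 6, 9, 10, 13}
Then, (A ∪ B) ∪ C = {1, 2, 3, 6, 8, 9, 10, 11, 13, 14}

{1, 2, 3, 6, 8, 9, 10, 11, 13, 14}


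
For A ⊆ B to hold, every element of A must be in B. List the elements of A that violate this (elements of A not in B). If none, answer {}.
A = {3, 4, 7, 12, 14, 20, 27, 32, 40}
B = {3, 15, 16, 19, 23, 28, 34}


Set A = {3, 4, 7, 12, 14, 20, 27, 32, 40}
Set B = {3, 15, 16, 19, 23, 28, 34}
Check each element of A against B:
3 ∈ B, 4 ∉ B (include), 7 ∉ B (include), 12 ∉ B (include), 14 ∉ B (include), 20 ∉ B (include), 27 ∉ B (include), 32 ∉ B (include), 40 ∉ B (include)
Elements of A not in B: {4, 7, 12, 14, 20, 27, 32, 40}

{4, 7, 12, 14, 20, 27, 32, 40}


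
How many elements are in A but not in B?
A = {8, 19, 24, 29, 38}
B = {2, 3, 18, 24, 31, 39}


Set A = {8, 19, 24, 29, 38}
Set B = {2, 3, 18, 24, 31, 39}
A \ B = {8, 19, 29, 38}
|A \ B| = 4

4


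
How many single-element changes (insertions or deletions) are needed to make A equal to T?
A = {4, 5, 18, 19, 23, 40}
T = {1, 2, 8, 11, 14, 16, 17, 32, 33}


Set A = {4, 5, 18, 19, 23, 40}
Set T = {1, 2, 8, 11, 14, 16, 17, 32, 33}
Elements to remove from A (in A, not in T): {4, 5, 18, 19, 23, 40} → 6 removals
Elements to add to A (in T, not in A): {1, 2, 8, 11, 14, 16, 17, 32, 33} → 9 additions
Total edits = 6 + 9 = 15

15


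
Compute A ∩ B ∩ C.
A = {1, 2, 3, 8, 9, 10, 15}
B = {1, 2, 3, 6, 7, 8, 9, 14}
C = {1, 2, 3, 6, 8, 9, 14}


Set A = {1, 2, 3, 8, 9, 10, 15}
Set B = {1, 2, 3, 6, 7, 8, 9, 14}
Set C = {1, 2, 3, 6, 8, 9, 14}
First, A ∩ B = {1, 2, 3, 8, 9}
Then, (A ∩ B) ∩ C = {1, 2, 3, 8, 9}

{1, 2, 3, 8, 9}


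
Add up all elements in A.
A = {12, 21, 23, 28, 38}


Set A = {12, 21, 23, 28, 38}
Sum = 12 + 21 + 23 + 28 + 38 = 122

122


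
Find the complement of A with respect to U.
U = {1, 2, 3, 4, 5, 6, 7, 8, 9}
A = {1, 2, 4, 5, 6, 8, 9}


Universal set U = {1, 2, 3, 4, 5, 6, 7, 8, 9}
Set A = {1, 2, 4, 5, 6, 8, 9}
A' = U \ A = elements in U but not in A
Checking each element of U:
1 (in A, exclude), 2 (in A, exclude), 3 (not in A, include), 4 (in A, exclude), 5 (in A, exclude), 6 (in A, exclude), 7 (not in A, include), 8 (in A, exclude), 9 (in A, exclude)
A' = {3, 7}

{3, 7}


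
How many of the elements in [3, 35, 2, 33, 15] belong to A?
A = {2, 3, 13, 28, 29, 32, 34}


Set A = {2, 3, 13, 28, 29, 32, 34}
Candidates: [3, 35, 2, 33, 15]
Check each candidate:
3 ∈ A, 35 ∉ A, 2 ∈ A, 33 ∉ A, 15 ∉ A
Count of candidates in A: 2

2


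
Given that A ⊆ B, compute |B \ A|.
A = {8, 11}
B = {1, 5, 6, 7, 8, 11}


Set A = {8, 11}, |A| = 2
Set B = {1, 5, 6, 7, 8, 11}, |B| = 6
Since A ⊆ B: B \ A = {1, 5, 6, 7}
|B| - |A| = 6 - 2 = 4

4


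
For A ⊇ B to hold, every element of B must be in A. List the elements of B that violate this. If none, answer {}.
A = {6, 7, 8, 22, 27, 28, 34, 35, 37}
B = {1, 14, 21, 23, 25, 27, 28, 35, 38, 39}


Set A = {6, 7, 8, 22, 27, 28, 34, 35, 37}
Set B = {1, 14, 21, 23, 25, 27, 28, 35, 38, 39}
Check each element of B against A:
1 ∉ A (include), 14 ∉ A (include), 21 ∉ A (include), 23 ∉ A (include), 25 ∉ A (include), 27 ∈ A, 28 ∈ A, 35 ∈ A, 38 ∉ A (include), 39 ∉ A (include)
Elements of B not in A: {1, 14, 21, 23, 25, 38, 39}

{1, 14, 21, 23, 25, 38, 39}


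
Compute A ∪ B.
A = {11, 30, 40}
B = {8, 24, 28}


Set A = {11, 30, 40}
Set B = {8, 24, 28}
A ∪ B includes all elements in either set.
Elements from A: {11, 30, 40}
Elements from B not already included: {8, 24, 28}
A ∪ B = {8, 11, 24, 28, 30, 40}

{8, 11, 24, 28, 30, 40}


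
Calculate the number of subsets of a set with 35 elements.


The set has 35 elements.
The power set contains all possible subsets.
|P(A)| = 2^|A| = 2^35 = 34359738368

34359738368


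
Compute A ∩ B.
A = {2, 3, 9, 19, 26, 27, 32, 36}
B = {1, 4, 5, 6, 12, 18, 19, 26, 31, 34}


Set A = {2, 3, 9, 19, 26, 27, 32, 36}
Set B = {1, 4, 5, 6, 12, 18, 19, 26, 31, 34}
A ∩ B includes only elements in both sets.
Check each element of A against B:
2 ✗, 3 ✗, 9 ✗, 19 ✓, 26 ✓, 27 ✗, 32 ✗, 36 ✗
A ∩ B = {19, 26}

{19, 26}


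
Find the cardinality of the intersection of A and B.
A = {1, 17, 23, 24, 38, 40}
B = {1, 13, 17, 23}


Set A = {1, 17, 23, 24, 38, 40}
Set B = {1, 13, 17, 23}
A ∩ B = {1, 17, 23}
|A ∩ B| = 3

3


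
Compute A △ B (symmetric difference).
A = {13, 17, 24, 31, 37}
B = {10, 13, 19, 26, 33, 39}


Set A = {13, 17, 24, 31, 37}
Set B = {10, 13, 19, 26, 33, 39}
A △ B = (A \ B) ∪ (B \ A)
Elements in A but not B: {17, 24, 31, 37}
Elements in B but not A: {10, 19, 26, 33, 39}
A △ B = {10, 17, 19, 24, 26, 31, 33, 37, 39}

{10, 17, 19, 24, 26, 31, 33, 37, 39}


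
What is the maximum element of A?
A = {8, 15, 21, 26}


Set A = {8, 15, 21, 26}
Elements in ascending order: 8, 15, 21, 26
The largest element is 26.

26


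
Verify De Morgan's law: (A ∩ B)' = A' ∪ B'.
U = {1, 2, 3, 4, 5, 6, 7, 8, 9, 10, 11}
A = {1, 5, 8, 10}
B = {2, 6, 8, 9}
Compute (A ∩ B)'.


U = {1, 2, 3, 4, 5, 6, 7, 8, 9, 10, 11}
A = {1, 5, 8, 10}, B = {2, 6, 8, 9}
A ∩ B = {8}
(A ∩ B)' = U \ (A ∩ B) = {1, 2, 3, 4, 5, 6, 7, 9, 10, 11}
Verification via A' ∪ B': A' = {2, 3, 4, 6, 7, 9, 11}, B' = {1, 3, 4, 5, 7, 10, 11}
A' ∪ B' = {1, 2, 3, 4, 5, 6, 7, 9, 10, 11} ✓

{1, 2, 3, 4, 5, 6, 7, 9, 10, 11}


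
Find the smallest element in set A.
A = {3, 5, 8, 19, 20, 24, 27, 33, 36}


Set A = {3, 5, 8, 19, 20, 24, 27, 33, 36}
Elements in ascending order: 3, 5, 8, 19, 20, 24, 27, 33, 36
The smallest element is 3.

3


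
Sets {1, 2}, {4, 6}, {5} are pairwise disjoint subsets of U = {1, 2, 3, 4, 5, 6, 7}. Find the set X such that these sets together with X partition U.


U = {1, 2, 3, 4, 5, 6, 7}
Shown blocks: {1, 2}, {4, 6}, {5}
A partition's blocks are pairwise disjoint and cover U, so the missing block = U \ (union of shown blocks).
Union of shown blocks: {1, 2, 4, 5, 6}
Missing block = U \ (union) = {3, 7}

{3, 7}


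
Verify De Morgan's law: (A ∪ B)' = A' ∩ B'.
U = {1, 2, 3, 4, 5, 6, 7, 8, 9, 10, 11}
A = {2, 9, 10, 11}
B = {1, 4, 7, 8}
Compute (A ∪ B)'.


U = {1, 2, 3, 4, 5, 6, 7, 8, 9, 10, 11}
A = {2, 9, 10, 11}, B = {1, 4, 7, 8}
A ∪ B = {1, 2, 4, 7, 8, 9, 10, 11}
(A ∪ B)' = U \ (A ∪ B) = {3, 5, 6}
Verification via A' ∩ B': A' = {1, 3, 4, 5, 6, 7, 8}, B' = {2, 3, 5, 6, 9, 10, 11}
A' ∩ B' = {3, 5, 6} ✓

{3, 5, 6}


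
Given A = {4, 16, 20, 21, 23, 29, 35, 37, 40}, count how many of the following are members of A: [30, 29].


Set A = {4, 16, 20, 21, 23, 29, 35, 37, 40}
Candidates: [30, 29]
Check each candidate:
30 ∉ A, 29 ∈ A
Count of candidates in A: 1

1


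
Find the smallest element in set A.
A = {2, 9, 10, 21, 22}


Set A = {2, 9, 10, 21, 22}
Elements in ascending order: 2, 9, 10, 21, 22
The smallest element is 2.

2


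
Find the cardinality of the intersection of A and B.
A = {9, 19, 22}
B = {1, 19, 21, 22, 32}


Set A = {9, 19, 22}
Set B = {1, 19, 21, 22, 32}
A ∩ B = {19, 22}
|A ∩ B| = 2

2


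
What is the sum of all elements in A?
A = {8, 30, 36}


Set A = {8, 30, 36}
Sum = 8 + 30 + 36 = 74

74


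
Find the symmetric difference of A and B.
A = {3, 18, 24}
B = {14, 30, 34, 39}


Set A = {3, 18, 24}
Set B = {14, 30, 34, 39}
A △ B = (A \ B) ∪ (B \ A)
Elements in A but not B: {3, 18, 24}
Elements in B but not A: {14, 30, 34, 39}
A △ B = {3, 14, 18, 24, 30, 34, 39}

{3, 14, 18, 24, 30, 34, 39}


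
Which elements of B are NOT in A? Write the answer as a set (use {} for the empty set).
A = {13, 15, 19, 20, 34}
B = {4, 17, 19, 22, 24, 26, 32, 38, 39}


Set A = {13, 15, 19, 20, 34}
Set B = {4, 17, 19, 22, 24, 26, 32, 38, 39}
Check each element of B against A:
4 ∉ A (include), 17 ∉ A (include), 19 ∈ A, 22 ∉ A (include), 24 ∉ A (include), 26 ∉ A (include), 32 ∉ A (include), 38 ∉ A (include), 39 ∉ A (include)
Elements of B not in A: {4, 17, 22, 24, 26, 32, 38, 39}

{4, 17, 22, 24, 26, 32, 38, 39}


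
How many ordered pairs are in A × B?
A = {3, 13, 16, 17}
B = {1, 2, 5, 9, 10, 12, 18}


Set A = {3, 13, 16, 17} has 4 elements.
Set B = {1, 2, 5, 9, 10, 12, 18} has 7 elements.
|A × B| = |A| × |B| = 4 × 7 = 28

28


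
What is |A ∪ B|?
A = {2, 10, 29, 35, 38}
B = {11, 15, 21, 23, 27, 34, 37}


Set A = {2, 10, 29, 35, 38}, |A| = 5
Set B = {11, 15, 21, 23, 27, 34, 37}, |B| = 7
A ∩ B = {}, |A ∩ B| = 0
|A ∪ B| = |A| + |B| - |A ∩ B| = 5 + 7 - 0 = 12

12


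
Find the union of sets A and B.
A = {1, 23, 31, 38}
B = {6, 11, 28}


Set A = {1, 23, 31, 38}
Set B = {6, 11, 28}
A ∪ B includes all elements in either set.
Elements from A: {1, 23, 31, 38}
Elements from B not already included: {6, 11, 28}
A ∪ B = {1, 6, 11, 23, 28, 31, 38}

{1, 6, 11, 23, 28, 31, 38}


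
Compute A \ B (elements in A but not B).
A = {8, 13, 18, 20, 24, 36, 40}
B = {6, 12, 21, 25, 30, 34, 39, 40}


Set A = {8, 13, 18, 20, 24, 36, 40}
Set B = {6, 12, 21, 25, 30, 34, 39, 40}
A \ B includes elements in A that are not in B.
Check each element of A:
8 (not in B, keep), 13 (not in B, keep), 18 (not in B, keep), 20 (not in B, keep), 24 (not in B, keep), 36 (not in B, keep), 40 (in B, remove)
A \ B = {8, 13, 18, 20, 24, 36}

{8, 13, 18, 20, 24, 36}


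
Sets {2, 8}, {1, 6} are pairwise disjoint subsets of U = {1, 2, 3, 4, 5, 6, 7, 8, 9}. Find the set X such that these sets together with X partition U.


U = {1, 2, 3, 4, 5, 6, 7, 8, 9}
Shown blocks: {2, 8}, {1, 6}
A partition's blocks are pairwise disjoint and cover U, so the missing block = U \ (union of shown blocks).
Union of shown blocks: {1, 2, 6, 8}
Missing block = U \ (union) = {3, 4, 5, 7, 9}

{3, 4, 5, 7, 9}
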